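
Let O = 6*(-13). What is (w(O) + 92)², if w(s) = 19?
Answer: 12321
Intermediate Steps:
O = -78
(w(O) + 92)² = (19 + 92)² = 111² = 12321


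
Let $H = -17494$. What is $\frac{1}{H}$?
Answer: $- \frac{1}{17494} \approx -5.7162 \cdot 10^{-5}$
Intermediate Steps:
$\frac{1}{H} = \frac{1}{-17494} = - \frac{1}{17494}$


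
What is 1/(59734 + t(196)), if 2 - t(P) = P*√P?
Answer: 1/56992 ≈ 1.7546e-5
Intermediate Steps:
t(P) = 2 - P^(3/2) (t(P) = 2 - P*√P = 2 - P^(3/2))
1/(59734 + t(196)) = 1/(59734 + (2 - 196^(3/2))) = 1/(59734 + (2 - 1*2744)) = 1/(59734 + (2 - 2744)) = 1/(59734 - 2742) = 1/56992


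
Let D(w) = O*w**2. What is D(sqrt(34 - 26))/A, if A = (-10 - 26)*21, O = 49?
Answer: -14/27 ≈ -0.51852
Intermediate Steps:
D(w) = 49*w**2
A = -756 (A = -36*21 = -756)
D(sqrt(34 - 26))/A = (49*(sqrt(34 - 26))**2)/(-756) = (49*(sqrt(8))**2)*(-1/756) = (49*(2*sqrt(2))**2)*(-1/756) = (49*8)*(-1/756) = 392*(-1/756) = -14/27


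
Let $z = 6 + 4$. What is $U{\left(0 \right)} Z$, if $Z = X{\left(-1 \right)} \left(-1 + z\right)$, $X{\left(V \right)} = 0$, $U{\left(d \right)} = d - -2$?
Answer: $0$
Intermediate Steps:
$U{\left(d \right)} = 2 + d$ ($U{\left(d \right)} = d + 2 = 2 + d$)
$z = 10$
$Z = 0$ ($Z = 0 \left(-1 + 10\right) = 0 \cdot 9 = 0$)
$U{\left(0 \right)} Z = \left(2 + 0\right) 0 = 2 \cdot 0 = 0$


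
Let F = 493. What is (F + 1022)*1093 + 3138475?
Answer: 4794370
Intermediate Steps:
(F + 1022)*1093 + 3138475 = (493 + 1022)*1093 + 3138475 = 1515*1093 + 3138475 = 1655895 + 3138475 = 4794370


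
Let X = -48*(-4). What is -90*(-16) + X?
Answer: 1632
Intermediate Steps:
X = 192
-90*(-16) + X = -90*(-16) + 192 = 1440 + 192 = 1632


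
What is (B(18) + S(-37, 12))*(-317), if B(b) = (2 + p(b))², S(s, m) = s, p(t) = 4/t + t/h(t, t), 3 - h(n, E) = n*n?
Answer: 9497718469/927369 ≈ 10242.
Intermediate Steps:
h(n, E) = 3 - n² (h(n, E) = 3 - n*n = 3 - n²)
p(t) = 4/t + t/(3 - t²)
B(b) = (2 + 3*(-4 + b²)/(b*(-3 + b²)))²
(B(18) + S(-37, 12))*(-317) = ((2 + 4/18 - 1*18/(-3 + 18²))² - 37)*(-317) = ((2 + 4*(1/18) - 1*18/(-3 + 324))² - 37)*(-317) = ((2 + 2/9 - 1*18/321)² - 37)*(-317) = ((2 + 2/9 - 1*18*1/321)² - 37)*(-317) = ((2 + 2/9 - 6/107)² - 37)*(-317) = ((2086/963)² - 37)*(-317) = (4351396/927369 - 37)*(-317) = -29961257/927369*(-317) = 9497718469/927369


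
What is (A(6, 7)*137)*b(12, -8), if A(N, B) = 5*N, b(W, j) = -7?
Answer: -28770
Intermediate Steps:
(A(6, 7)*137)*b(12, -8) = ((5*6)*137)*(-7) = (30*137)*(-7) = 4110*(-7) = -28770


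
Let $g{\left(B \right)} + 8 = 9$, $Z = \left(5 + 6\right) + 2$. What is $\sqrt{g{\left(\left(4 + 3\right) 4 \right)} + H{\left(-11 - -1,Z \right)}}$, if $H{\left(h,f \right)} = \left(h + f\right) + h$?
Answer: $i \sqrt{6} \approx 2.4495 i$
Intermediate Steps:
$Z = 13$ ($Z = 11 + 2 = 13$)
$g{\left(B \right)} = 1$ ($g{\left(B \right)} = -8 + 9 = 1$)
$H{\left(h,f \right)} = f + 2 h$ ($H{\left(h,f \right)} = \left(f + h\right) + h = f + 2 h$)
$\sqrt{g{\left(\left(4 + 3\right) 4 \right)} + H{\left(-11 - -1,Z \right)}} = \sqrt{1 + \left(13 + 2 \left(-11 - -1\right)\right)} = \sqrt{1 + \left(13 + 2 \left(-11 + 1\right)\right)} = \sqrt{1 + \left(13 + 2 \left(-10\right)\right)} = \sqrt{1 + \left(13 - 20\right)} = \sqrt{1 - 7} = \sqrt{-6} = i \sqrt{6}$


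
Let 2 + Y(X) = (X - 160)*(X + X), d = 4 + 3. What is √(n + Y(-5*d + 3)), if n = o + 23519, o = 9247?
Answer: 2*√11263 ≈ 212.25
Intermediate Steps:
d = 7
Y(X) = -2 + 2*X*(-160 + X) (Y(X) = -2 + (X - 160)*(X + X) = -2 + (-160 + X)*(2*X) = -2 + 2*X*(-160 + X))
n = 32766 (n = 9247 + 23519 = 32766)
√(n + Y(-5*d + 3)) = √(32766 + (-2 - 320*(-5*7 + 3) + 2*(-5*7 + 3)²)) = √(32766 + (-2 - 320*(-35 + 3) + 2*(-35 + 3)²)) = √(32766 + (-2 - 320*(-32) + 2*(-32)²)) = √(32766 + (-2 + 10240 + 2*1024)) = √(32766 + (-2 + 10240 + 2048)) = √(32766 + 12286) = √45052 = 2*√11263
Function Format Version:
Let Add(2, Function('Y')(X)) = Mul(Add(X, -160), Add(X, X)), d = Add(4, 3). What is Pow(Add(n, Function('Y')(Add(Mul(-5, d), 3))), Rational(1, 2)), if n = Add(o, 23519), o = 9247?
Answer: Mul(2, Pow(11263, Rational(1, 2))) ≈ 212.25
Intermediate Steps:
d = 7
Function('Y')(X) = Add(-2, Mul(2, X, Add(-160, X))) (Function('Y')(X) = Add(-2, Mul(Add(X, -160), Add(X, X))) = Add(-2, Mul(Add(-160, X), Mul(2, X))) = Add(-2, Mul(2, X, Add(-160, X))))
n = 32766 (n = Add(9247, 23519) = 32766)
Pow(Add(n, Function('Y')(Add(Mul(-5, d), 3))), Rational(1, 2)) = Pow(Add(32766, Add(-2, Mul(-320, Add(Mul(-5, 7), 3)), Mul(2, Pow(Add(Mul(-5, 7), 3), 2)))), Rational(1, 2)) = Pow(Add(32766, Add(-2, Mul(-320, Add(-35, 3)), Mul(2, Pow(Add(-35, 3), 2)))), Rational(1, 2)) = Pow(Add(32766, Add(-2, Mul(-320, -32), Mul(2, Pow(-32, 2)))), Rational(1, 2)) = Pow(Add(32766, Add(-2, 10240, Mul(2, 1024))), Rational(1, 2)) = Pow(Add(32766, Add(-2, 10240, 2048)), Rational(1, 2)) = Pow(Add(32766, 12286), Rational(1, 2)) = Pow(45052, Rational(1, 2)) = Mul(2, Pow(11263, Rational(1, 2)))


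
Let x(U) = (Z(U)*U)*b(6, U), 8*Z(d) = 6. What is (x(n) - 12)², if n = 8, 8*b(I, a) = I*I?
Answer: 225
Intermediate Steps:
b(I, a) = I²/8 (b(I, a) = (I*I)/8 = I²/8)
Z(d) = ¾ (Z(d) = (⅛)*6 = ¾)
x(U) = 27*U/8 (x(U) = (3*U/4)*((⅛)*6²) = (3*U/4)*((⅛)*36) = (3*U/4)*(9/2) = 27*U/8)
(x(n) - 12)² = ((27/8)*8 - 12)² = (27 - 12)² = 15² = 225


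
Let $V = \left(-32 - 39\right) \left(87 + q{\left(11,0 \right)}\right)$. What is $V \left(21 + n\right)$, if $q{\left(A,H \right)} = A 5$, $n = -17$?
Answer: $-40328$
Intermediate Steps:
$q{\left(A,H \right)} = 5 A$
$V = -10082$ ($V = \left(-32 - 39\right) \left(87 + 5 \cdot 11\right) = - 71 \left(87 + 55\right) = \left(-71\right) 142 = -10082$)
$V \left(21 + n\right) = - 10082 \left(21 - 17\right) = \left(-10082\right) 4 = -40328$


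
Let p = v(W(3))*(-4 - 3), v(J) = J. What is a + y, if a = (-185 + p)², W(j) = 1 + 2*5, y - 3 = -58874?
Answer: 9773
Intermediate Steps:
y = -58871 (y = 3 - 58874 = -58871)
W(j) = 11 (W(j) = 1 + 10 = 11)
p = -77 (p = 11*(-4 - 3) = 11*(-7) = -77)
a = 68644 (a = (-185 - 77)² = (-262)² = 68644)
a + y = 68644 - 58871 = 9773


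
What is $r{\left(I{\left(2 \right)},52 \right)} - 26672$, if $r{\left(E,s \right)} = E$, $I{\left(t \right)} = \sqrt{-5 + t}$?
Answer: $-26672 + i \sqrt{3} \approx -26672.0 + 1.732 i$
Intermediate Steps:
$r{\left(I{\left(2 \right)},52 \right)} - 26672 = \sqrt{-5 + 2} - 26672 = \sqrt{-3} - 26672 = i \sqrt{3} - 26672 = -26672 + i \sqrt{3}$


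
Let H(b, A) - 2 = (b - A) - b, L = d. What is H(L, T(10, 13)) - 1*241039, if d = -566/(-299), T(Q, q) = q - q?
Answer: -241037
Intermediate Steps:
T(Q, q) = 0
d = 566/299 (d = -566*(-1/299) = 566/299 ≈ 1.8930)
L = 566/299 ≈ 1.8930
H(b, A) = 2 - A (H(b, A) = 2 + ((b - A) - b) = 2 - A)
H(L, T(10, 13)) - 1*241039 = (2 - 1*0) - 1*241039 = (2 + 0) - 241039 = 2 - 241039 = -241037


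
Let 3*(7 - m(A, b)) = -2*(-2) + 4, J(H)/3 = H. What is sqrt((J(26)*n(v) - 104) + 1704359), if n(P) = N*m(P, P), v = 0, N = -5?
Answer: sqrt(1702565) ≈ 1304.8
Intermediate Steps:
J(H) = 3*H
m(A, b) = 13/3 (m(A, b) = 7 - (-2*(-2) + 4)/3 = 7 - (4 + 4)/3 = 7 - 1/3*8 = 7 - 8/3 = 13/3)
n(P) = -65/3 (n(P) = -5*13/3 = -65/3)
sqrt((J(26)*n(v) - 104) + 1704359) = sqrt(((3*26)*(-65/3) - 104) + 1704359) = sqrt((78*(-65/3) - 104) + 1704359) = sqrt((-1690 - 104) + 1704359) = sqrt(-1794 + 1704359) = sqrt(1702565)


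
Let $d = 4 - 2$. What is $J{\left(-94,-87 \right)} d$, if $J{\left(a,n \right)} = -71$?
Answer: $-142$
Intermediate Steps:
$d = 2$ ($d = 4 - 2 = 2$)
$J{\left(-94,-87 \right)} d = \left(-71\right) 2 = -142$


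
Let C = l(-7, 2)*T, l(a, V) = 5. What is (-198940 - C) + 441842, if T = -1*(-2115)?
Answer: 232327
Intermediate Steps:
T = 2115
C = 10575 (C = 5*2115 = 10575)
(-198940 - C) + 441842 = (-198940 - 1*10575) + 441842 = (-198940 - 10575) + 441842 = -209515 + 441842 = 232327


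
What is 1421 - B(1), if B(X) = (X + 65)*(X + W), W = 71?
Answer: -3331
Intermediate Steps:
B(X) = (65 + X)*(71 + X) (B(X) = (X + 65)*(X + 71) = (65 + X)*(71 + X))
1421 - B(1) = 1421 - (4615 + 1**2 + 136*1) = 1421 - (4615 + 1 + 136) = 1421 - 1*4752 = 1421 - 4752 = -3331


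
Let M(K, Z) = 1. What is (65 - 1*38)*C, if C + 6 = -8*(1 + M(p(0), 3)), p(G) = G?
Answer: -594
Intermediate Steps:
C = -22 (C = -6 - 8*(1 + 1) = -6 - 8*2 = -6 - 16 = -22)
(65 - 1*38)*C = (65 - 1*38)*(-22) = (65 - 38)*(-22) = 27*(-22) = -594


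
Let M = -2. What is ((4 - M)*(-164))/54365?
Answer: -984/54365 ≈ -0.018100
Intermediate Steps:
((4 - M)*(-164))/54365 = ((4 - 1*(-2))*(-164))/54365 = ((4 + 2)*(-164))*(1/54365) = (6*(-164))*(1/54365) = -984*1/54365 = -984/54365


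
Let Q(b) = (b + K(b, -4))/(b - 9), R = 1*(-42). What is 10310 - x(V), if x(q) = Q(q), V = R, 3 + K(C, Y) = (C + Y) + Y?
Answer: 525715/51 ≈ 10308.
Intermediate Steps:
R = -42
K(C, Y) = -3 + C + 2*Y (K(C, Y) = -3 + ((C + Y) + Y) = -3 + (C + 2*Y) = -3 + C + 2*Y)
Q(b) = (-11 + 2*b)/(-9 + b) (Q(b) = (b + (-3 + b + 2*(-4)))/(b - 9) = (b + (-3 + b - 8))/(-9 + b) = (b + (-11 + b))/(-9 + b) = (-11 + 2*b)/(-9 + b))
V = -42
x(q) = (-11 + 2*q)/(-9 + q)
10310 - x(V) = 10310 - (-11 + 2*(-42))/(-9 - 42) = 10310 - (-11 - 84)/(-51) = 10310 - (-1)*(-95)/51 = 10310 - 1*95/51 = 10310 - 95/51 = 525715/51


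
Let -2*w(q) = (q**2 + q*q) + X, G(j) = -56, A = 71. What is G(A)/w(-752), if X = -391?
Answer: 112/1130617 ≈ 9.9061e-5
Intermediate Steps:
w(q) = 391/2 - q**2 (w(q) = -((q**2 + q*q) - 391)/2 = -((q**2 + q**2) - 391)/2 = -(2*q**2 - 391)/2 = -(-391 + 2*q**2)/2 = 391/2 - q**2)
G(A)/w(-752) = -56/(391/2 - 1*(-752)**2) = -56/(391/2 - 1*565504) = -56/(391/2 - 565504) = -56/(-1130617/2) = -56*(-2/1130617) = 112/1130617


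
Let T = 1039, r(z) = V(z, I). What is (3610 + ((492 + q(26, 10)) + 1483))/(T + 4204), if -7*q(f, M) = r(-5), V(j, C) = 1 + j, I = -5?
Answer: 39099/36701 ≈ 1.0653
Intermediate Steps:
r(z) = 1 + z
q(f, M) = 4/7 (q(f, M) = -(1 - 5)/7 = -1/7*(-4) = 4/7)
(3610 + ((492 + q(26, 10)) + 1483))/(T + 4204) = (3610 + ((492 + 4/7) + 1483))/(1039 + 4204) = (3610 + (3448/7 + 1483))/5243 = (3610 + 13829/7)*(1/5243) = (39099/7)*(1/5243) = 39099/36701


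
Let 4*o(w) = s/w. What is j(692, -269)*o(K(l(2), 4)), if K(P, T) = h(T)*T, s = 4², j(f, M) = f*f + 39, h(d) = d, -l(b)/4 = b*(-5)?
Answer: 478903/4 ≈ 1.1973e+5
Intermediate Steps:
l(b) = 20*b (l(b) = -4*b*(-5) = -(-20)*b = 20*b)
j(f, M) = 39 + f² (j(f, M) = f² + 39 = 39 + f²)
s = 16
K(P, T) = T² (K(P, T) = T*T = T²)
o(w) = 4/w (o(w) = (16/w)/4 = 4/w)
j(692, -269)*o(K(l(2), 4)) = (39 + 692²)*(4/(4²)) = (39 + 478864)*(4/16) = 478903*(4*(1/16)) = 478903*(¼) = 478903/4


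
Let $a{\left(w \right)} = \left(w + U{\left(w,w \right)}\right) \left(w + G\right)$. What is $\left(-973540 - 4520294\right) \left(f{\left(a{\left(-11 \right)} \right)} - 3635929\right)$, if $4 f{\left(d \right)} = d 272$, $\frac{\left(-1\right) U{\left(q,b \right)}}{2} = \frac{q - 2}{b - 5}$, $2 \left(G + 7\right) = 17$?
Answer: $\frac{39860768050281}{2} \approx 1.993 \cdot 10^{13}$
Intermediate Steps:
$G = \frac{3}{2}$ ($G = -7 + \frac{1}{2} \cdot 17 = -7 + \frac{17}{2} = \frac{3}{2} \approx 1.5$)
$U{\left(q,b \right)} = - \frac{2 \left(-2 + q\right)}{-5 + b}$ ($U{\left(q,b \right)} = - 2 \frac{q - 2}{b - 5} = - 2 \frac{-2 + q}{-5 + b} = - \frac{2 \left(-2 + q\right)}{-5 + b}$)
$a{\left(w \right)} = \left(\frac{3}{2} + w\right) \left(w + \frac{2 \left(2 - w\right)}{-5 + w}\right)$ ($a{\left(w \right)} = \left(w + \frac{2 \left(2 - w\right)}{-5 + w}\right) \left(w + \frac{3}{2}\right) = \left(w + \frac{2 \left(2 - w\right)}{-5 + w}\right) \left(\frac{3}{2} + w\right) = \left(\frac{3}{2} + w\right) \left(w + \frac{2 \left(2 - w\right)}{-5 + w}\right)$)
$f{\left(d \right)} = 68 d$ ($f{\left(d \right)} = \frac{d 272}{4} = \frac{272 d}{4} = 68 d$)
$\left(-973540 - 4520294\right) \left(f{\left(a{\left(-11 \right)} \right)} - 3635929\right) = \left(-973540 - 4520294\right) \left(68 \frac{12 - -143 - 11 \left(-11\right)^{2} + 2 \left(-11\right)^{3}}{2 \left(-5 - 11\right)} - 3635929\right) = - 5493834 \left(68 \frac{12 + 143 - 1331 + 2 \left(-1331\right)}{2 \left(-16\right)} - 3635929\right) = - 5493834 \left(68 \cdot \frac{1}{2} \left(- \frac{1}{16}\right) \left(12 + 143 - 1331 - 2662\right) - 3635929\right) = - 5493834 \left(68 \cdot \frac{1}{2} \left(- \frac{1}{16}\right) \left(-3838\right) - 3635929\right) = - 5493834 \left(68 \cdot \frac{1919}{16} - 3635929\right) = - 5493834 \left(\frac{32623}{4} - 3635929\right) = \left(-5493834\right) \left(- \frac{14511093}{4}\right) = \frac{39860768050281}{2}$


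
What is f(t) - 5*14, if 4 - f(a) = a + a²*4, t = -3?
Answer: -99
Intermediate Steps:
f(a) = 4 - a - 4*a² (f(a) = 4 - (a + a²*4) = 4 - (a + 4*a²) = 4 + (-a - 4*a²) = 4 - a - 4*a²)
f(t) - 5*14 = (4 - 1*(-3) - 4*(-3)²) - 5*14 = (4 + 3 - 4*9) - 70 = (4 + 3 - 36) - 70 = -29 - 70 = -99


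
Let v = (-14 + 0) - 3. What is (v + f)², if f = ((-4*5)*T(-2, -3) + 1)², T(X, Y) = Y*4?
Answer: 3371428096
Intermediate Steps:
T(X, Y) = 4*Y
v = -17 (v = -14 - 3 = -17)
f = 58081 (f = ((-4*5)*(4*(-3)) + 1)² = (-20*(-12) + 1)² = (240 + 1)² = 241² = 58081)
(v + f)² = (-17 + 58081)² = 58064² = 3371428096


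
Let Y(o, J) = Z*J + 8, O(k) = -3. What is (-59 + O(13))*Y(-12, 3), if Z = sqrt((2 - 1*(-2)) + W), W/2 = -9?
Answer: -496 - 186*I*sqrt(14) ≈ -496.0 - 695.95*I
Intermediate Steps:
W = -18 (W = 2*(-9) = -18)
Z = I*sqrt(14) (Z = sqrt((2 - 1*(-2)) - 18) = sqrt((2 + 2) - 18) = sqrt(4 - 18) = sqrt(-14) = I*sqrt(14) ≈ 3.7417*I)
Y(o, J) = 8 + I*J*sqrt(14) (Y(o, J) = (I*sqrt(14))*J + 8 = I*J*sqrt(14) + 8 = 8 + I*J*sqrt(14))
(-59 + O(13))*Y(-12, 3) = (-59 - 3)*(8 + I*3*sqrt(14)) = -62*(8 + 3*I*sqrt(14)) = -496 - 186*I*sqrt(14)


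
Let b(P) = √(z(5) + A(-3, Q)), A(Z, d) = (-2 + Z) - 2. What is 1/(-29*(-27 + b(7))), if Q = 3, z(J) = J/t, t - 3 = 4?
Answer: 189/149263 + 2*I*√77/149263 ≈ 0.0012662 + 0.00011758*I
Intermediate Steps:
t = 7 (t = 3 + 4 = 7)
z(J) = J/7
A(Z, d) = -4 + Z
b(P) = 2*I*√77/7 (b(P) = √((⅐)*5 + (-4 - 3)) = √(5/7 - 7) = √(-44/7) = 2*I*√77/7)
1/(-29*(-27 + b(7))) = 1/(-29*(-27 + 2*I*√77/7)) = 1/(783 - 58*I*√77/7)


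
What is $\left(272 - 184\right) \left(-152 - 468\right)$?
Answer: $-54560$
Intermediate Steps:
$\left(272 - 184\right) \left(-152 - 468\right) = 88 \left(-620\right) = -54560$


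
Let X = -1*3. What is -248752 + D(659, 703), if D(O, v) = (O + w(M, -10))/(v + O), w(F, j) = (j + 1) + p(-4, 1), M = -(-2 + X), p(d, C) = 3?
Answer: -338799571/1362 ≈ -2.4875e+5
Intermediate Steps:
X = -3
M = 5 (M = -(-2 - 3) = -1*(-5) = 5)
w(F, j) = 4 + j (w(F, j) = (j + 1) + 3 = (1 + j) + 3 = 4 + j)
D(O, v) = (-6 + O)/(O + v) (D(O, v) = (O + (4 - 10))/(v + O) = (O - 6)/(O + v) = (-6 + O)/(O + v))
-248752 + D(659, 703) = -248752 + (-6 + 659)/(659 + 703) = -248752 + 653/1362 = -338799571/1362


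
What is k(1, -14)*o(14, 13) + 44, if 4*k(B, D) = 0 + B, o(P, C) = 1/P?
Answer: 2465/56 ≈ 44.018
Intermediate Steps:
k(B, D) = B/4 (k(B, D) = (0 + B)/4 = B/4)
k(1, -14)*o(14, 13) + 44 = ((¼)*1)/14 + 44 = (¼)*(1/14) + 44 = 1/56 + 44 = 2465/56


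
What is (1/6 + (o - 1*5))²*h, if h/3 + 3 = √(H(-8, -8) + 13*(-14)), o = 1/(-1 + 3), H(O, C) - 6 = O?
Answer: -169 + 338*I*√46/3 ≈ -169.0 + 764.14*I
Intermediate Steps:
H(O, C) = 6 + O
o = ½ (o = 1/2 = ½ ≈ 0.50000)
h = -9 + 6*I*√46 (h = -9 + 3*√((6 - 8) + 13*(-14)) = -9 + 3*√(-2 - 182) = -9 + 3*√(-184) = -9 + 3*(2*I*√46) = -9 + 6*I*√46 ≈ -9.0 + 40.694*I)
(1/6 + (o - 1*5))²*h = (1/6 + (½ - 1*5))²*(-9 + 6*I*√46) = (⅙ + (½ - 5))²*(-9 + 6*I*√46) = (⅙ - 9/2)²*(-9 + 6*I*√46) = (-13/3)²*(-9 + 6*I*√46) = 169*(-9 + 6*I*√46)/9 = -169 + 338*I*√46/3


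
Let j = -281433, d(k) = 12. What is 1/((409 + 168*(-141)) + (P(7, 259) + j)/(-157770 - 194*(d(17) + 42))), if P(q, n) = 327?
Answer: -9347/217573196 ≈ -4.2960e-5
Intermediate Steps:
1/((409 + 168*(-141)) + (P(7, 259) + j)/(-157770 - 194*(d(17) + 42))) = 1/((409 + 168*(-141)) + (327 - 281433)/(-157770 - 194*(12 + 42))) = 1/((409 - 23688) - 281106/(-157770 - 194*54)) = 1/(-23279 - 281106/(-157770 - 10476)) = 1/(-23279 - 281106/(-168246)) = 1/(-23279 - 281106*(-1/168246)) = 1/(-23279 + 15617/9347) = 1/(-217573196/9347) = -9347/217573196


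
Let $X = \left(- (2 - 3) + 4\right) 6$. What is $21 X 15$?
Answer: $9450$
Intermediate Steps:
$X = 30$ ($X = \left(- (2 - 3) + 4\right) 6 = \left(\left(-1\right) \left(-1\right) + 4\right) 6 = \left(1 + 4\right) 6 = 5 \cdot 6 = 30$)
$21 X 15 = 21 \cdot 30 \cdot 15 = 630 \cdot 15 = 9450$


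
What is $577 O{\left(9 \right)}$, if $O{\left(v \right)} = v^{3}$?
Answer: $420633$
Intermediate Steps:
$577 O{\left(9 \right)} = 577 \cdot 9^{3} = 577 \cdot 729 = 420633$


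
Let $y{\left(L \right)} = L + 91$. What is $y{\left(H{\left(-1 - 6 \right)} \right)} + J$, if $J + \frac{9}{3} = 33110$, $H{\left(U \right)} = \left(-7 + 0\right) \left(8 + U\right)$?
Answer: $33191$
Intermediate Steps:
$H{\left(U \right)} = -56 - 7 U$ ($H{\left(U \right)} = - 7 \left(8 + U\right) = -56 - 7 U$)
$y{\left(L \right)} = 91 + L$
$J = 33107$ ($J = -3 + 33110 = 33107$)
$y{\left(H{\left(-1 - 6 \right)} \right)} + J = \left(91 - \left(56 + 7 \left(-1 - 6\right)\right)\right) + 33107 = \left(91 - 7\right) + 33107 = 84 + 33107 = 33191$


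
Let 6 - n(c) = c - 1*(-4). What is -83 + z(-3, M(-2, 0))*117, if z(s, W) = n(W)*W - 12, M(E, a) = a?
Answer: -1487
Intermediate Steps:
n(c) = 2 - c (n(c) = 6 - (c - 1*(-4)) = 6 - (c + 4) = 6 - (4 + c) = 6 + (-4 - c) = 2 - c)
z(s, W) = -12 + W*(2 - W) (z(s, W) = (2 - W)*W - 12 = W*(2 - W) - 12 = -12 + W*(2 - W))
-83 + z(-3, M(-2, 0))*117 = -83 + (-12 - 1*0*(-2 + 0))*117 = -83 + (-12 - 1*0*(-2))*117 = -83 + (-12 + 0)*117 = -83 - 12*117 = -83 - 1404 = -1487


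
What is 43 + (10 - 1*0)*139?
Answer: 1433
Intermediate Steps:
43 + (10 - 1*0)*139 = 43 + (10 + 0)*139 = 43 + 10*139 = 43 + 1390 = 1433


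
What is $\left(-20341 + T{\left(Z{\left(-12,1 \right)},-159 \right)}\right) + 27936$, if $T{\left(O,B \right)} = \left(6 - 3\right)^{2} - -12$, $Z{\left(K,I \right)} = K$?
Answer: $7616$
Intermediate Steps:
$T{\left(O,B \right)} = 21$ ($T{\left(O,B \right)} = 3^{2} + 12 = 9 + 12 = 21$)
$\left(-20341 + T{\left(Z{\left(-12,1 \right)},-159 \right)}\right) + 27936 = \left(-20341 + 21\right) + 27936 = -20320 + 27936 = 7616$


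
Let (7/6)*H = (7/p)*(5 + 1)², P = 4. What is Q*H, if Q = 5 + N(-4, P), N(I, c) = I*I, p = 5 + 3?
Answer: 567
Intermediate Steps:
p = 8
N(I, c) = I²
H = 27 (H = 6*((7/8)*(5 + 1)²)/7 = 6*(((⅛)*7)*6²)/7 = 6*((7/8)*36)/7 = (6/7)*(63/2) = 27)
Q = 21 (Q = 5 + (-4)² = 5 + 16 = 21)
Q*H = 21*27 = 567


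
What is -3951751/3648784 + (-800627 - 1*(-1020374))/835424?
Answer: -156223643111/190517607776 ≈ -0.82000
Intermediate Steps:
-3951751/3648784 + (-800627 - 1*(-1020374))/835424 = -3951751*1/3648784 + (-800627 + 1020374)*(1/835424) = -3951751/3648784 + 219747*(1/835424) = -3951751/3648784 + 219747/835424 = -156223643111/190517607776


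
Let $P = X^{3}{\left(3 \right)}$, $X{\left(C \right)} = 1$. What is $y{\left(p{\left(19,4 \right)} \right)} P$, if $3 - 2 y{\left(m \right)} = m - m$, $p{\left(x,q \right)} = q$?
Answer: $\frac{3}{2} \approx 1.5$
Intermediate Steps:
$y{\left(m \right)} = \frac{3}{2}$ ($y{\left(m \right)} = \frac{3}{2} - \frac{m - m}{2} = \frac{3}{2} - 0 = \frac{3}{2} + 0 = \frac{3}{2}$)
$P = 1$ ($P = 1^{3} = 1$)
$y{\left(p{\left(19,4 \right)} \right)} P = \frac{3}{2} \cdot 1 = \frac{3}{2}$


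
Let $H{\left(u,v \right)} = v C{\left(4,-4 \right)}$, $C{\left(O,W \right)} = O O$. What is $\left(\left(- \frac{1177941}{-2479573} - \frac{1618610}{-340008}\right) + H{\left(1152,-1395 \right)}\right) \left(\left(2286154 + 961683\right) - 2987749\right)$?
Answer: $- \frac{203876614987994177014}{35128110691} \approx -5.8038 \cdot 10^{9}$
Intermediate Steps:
$C{\left(O,W \right)} = O^{2}$
$H{\left(u,v \right)} = 16 v$ ($H{\left(u,v \right)} = v 4^{2} = v 16 = 16 v$)
$\left(\left(- \frac{1177941}{-2479573} - \frac{1618610}{-340008}\right) + H{\left(1152,-1395 \right)}\right) \left(\left(2286154 + 961683\right) - 2987749\right) = \left(\left(- \frac{1177941}{-2479573} - \frac{1618610}{-340008}\right) + 16 \left(-1395\right)\right) \left(\left(2286154 + 961683\right) - 2987749\right) = \left(\left(\left(-1177941\right) \left(- \frac{1}{2479573}\right) - - \frac{809305}{170004}\right) - 22320\right) \left(3247837 - 2987749\right) = \left(\left(\frac{1177941}{2479573} + \frac{809305}{170004}\right) - 22320\right) 260088 = \left(\frac{2206985508529}{421537328292} - 22320\right) 260088 = \left(- \frac{9406506181968911}{421537328292}\right) 260088 = - \frac{203876614987994177014}{35128110691}$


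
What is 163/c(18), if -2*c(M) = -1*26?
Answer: 163/13 ≈ 12.538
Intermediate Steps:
c(M) = 13 (c(M) = -(-1)*26/2 = -½*(-26) = 13)
163/c(18) = 163/13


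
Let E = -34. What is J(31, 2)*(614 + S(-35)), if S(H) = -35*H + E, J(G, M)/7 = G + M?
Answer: 416955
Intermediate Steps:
J(G, M) = 7*G + 7*M (J(G, M) = 7*(G + M) = 7*G + 7*M)
S(H) = -34 - 35*H (S(H) = -35*H - 34 = -34 - 35*H)
J(31, 2)*(614 + S(-35)) = (7*31 + 7*2)*(614 + (-34 - 35*(-35))) = (217 + 14)*(614 + (-34 + 1225)) = 231*(614 + 1191) = 231*1805 = 416955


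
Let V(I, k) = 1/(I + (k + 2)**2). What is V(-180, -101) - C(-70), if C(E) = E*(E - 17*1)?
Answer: -58591889/9621 ≈ -6090.0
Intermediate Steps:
V(I, k) = 1/(I + (2 + k)**2)
C(E) = E*(-17 + E) (C(E) = E*(E - 17) = E*(-17 + E))
V(-180, -101) - C(-70) = 1/(-180 + (2 - 101)**2) - (-70)*(-17 - 70) = 1/(-180 + (-99)**2) - (-70)*(-87) = 1/(-180 + 9801) - 1*6090 = 1/9621 - 6090 = -58591889/9621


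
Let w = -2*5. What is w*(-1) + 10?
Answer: 20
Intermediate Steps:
w = -10
w*(-1) + 10 = -10*(-1) + 10 = 10 + 10 = 20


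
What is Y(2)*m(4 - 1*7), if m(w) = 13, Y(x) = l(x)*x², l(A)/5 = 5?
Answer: 1300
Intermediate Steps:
l(A) = 25 (l(A) = 5*5 = 25)
Y(x) = 25*x²
Y(2)*m(4 - 1*7) = (25*2²)*13 = (25*4)*13 = 100*13 = 1300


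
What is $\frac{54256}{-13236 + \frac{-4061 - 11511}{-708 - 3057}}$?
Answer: $- \frac{12767115}{3113623} \approx -4.1004$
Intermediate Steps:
$\frac{54256}{-13236 + \frac{-4061 - 11511}{-708 - 3057}} = \frac{54256}{-13236 - \frac{15572}{-3765}} = \frac{54256}{-13236 - - \frac{15572}{3765}} = \frac{54256}{-13236 + \frac{15572}{3765}} = \frac{54256}{- \frac{49817968}{3765}} = 54256 \left(- \frac{3765}{49817968}\right) = - \frac{12767115}{3113623}$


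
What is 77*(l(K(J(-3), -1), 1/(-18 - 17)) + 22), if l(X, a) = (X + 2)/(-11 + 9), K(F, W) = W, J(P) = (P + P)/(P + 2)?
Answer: 3311/2 ≈ 1655.5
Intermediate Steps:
J(P) = 2*P/(2 + P) (J(P) = (2*P)/(2 + P) = 2*P/(2 + P))
l(X, a) = -1 - X/2 (l(X, a) = (2 + X)/(-2) = (2 + X)*(-1/2) = -1 - X/2)
77*(l(K(J(-3), -1), 1/(-18 - 17)) + 22) = 77*((-1 - 1/2*(-1)) + 22) = 77*((-1 + 1/2) + 22) = 77*(-1/2 + 22) = 77*(43/2) = 3311/2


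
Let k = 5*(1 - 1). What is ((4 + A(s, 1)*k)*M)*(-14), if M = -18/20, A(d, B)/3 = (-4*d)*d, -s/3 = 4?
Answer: 252/5 ≈ 50.400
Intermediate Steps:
s = -12 (s = -3*4 = -12)
k = 0 (k = 5*0 = 0)
A(d, B) = -12*d² (A(d, B) = 3*((-4*d)*d) = 3*(-4*d²) = -12*d²)
M = -9/10 (M = -18*1/20 = -9/10 ≈ -0.90000)
((4 + A(s, 1)*k)*M)*(-14) = ((4 - 12*(-12)²*0)*(-9/10))*(-14) = ((4 - 12*144*0)*(-9/10))*(-14) = ((4 - 1728*0)*(-9/10))*(-14) = ((4 + 0)*(-9/10))*(-14) = (4*(-9/10))*(-14) = -18/5*(-14) = 252/5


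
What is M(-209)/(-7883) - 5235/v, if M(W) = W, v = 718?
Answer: -41117443/5659994 ≈ -7.2646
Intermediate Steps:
M(-209)/(-7883) - 5235/v = -209/(-7883) - 5235/718 = -209*(-1/7883) - 5235*1/718 = 209/7883 - 5235/718 = -41117443/5659994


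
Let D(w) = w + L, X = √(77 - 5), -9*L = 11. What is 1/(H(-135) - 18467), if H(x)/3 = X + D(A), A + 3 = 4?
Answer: -166209/3069486577 - 162*√2/3069486577 ≈ -5.4223e-5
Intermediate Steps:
A = 1 (A = -3 + 4 = 1)
L = -11/9 (L = -⅑*11 = -11/9 ≈ -1.2222)
X = 6*√2 (X = √72 = 6*√2 ≈ 8.4853)
D(w) = -11/9 + w (D(w) = w - 11/9 = -11/9 + w)
H(x) = -⅔ + 18*√2 (H(x) = 3*(6*√2 + (-11/9 + 1)) = 3*(6*√2 - 2/9) = 3*(-2/9 + 6*√2) = -⅔ + 18*√2)
1/(H(-135) - 18467) = 1/((-⅔ + 18*√2) - 18467) = 1/(-55403/3 + 18*√2)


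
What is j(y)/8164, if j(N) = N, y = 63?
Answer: 63/8164 ≈ 0.0077168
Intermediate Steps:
j(y)/8164 = 63/8164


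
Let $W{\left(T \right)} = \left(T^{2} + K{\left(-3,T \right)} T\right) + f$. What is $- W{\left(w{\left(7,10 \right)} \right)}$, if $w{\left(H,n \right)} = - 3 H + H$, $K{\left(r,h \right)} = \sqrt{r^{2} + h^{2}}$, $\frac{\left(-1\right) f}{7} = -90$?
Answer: $-826 + 14 \sqrt{205} \approx -625.55$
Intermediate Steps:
$f = 630$ ($f = \left(-7\right) \left(-90\right) = 630$)
$K{\left(r,h \right)} = \sqrt{h^{2} + r^{2}}$
$w{\left(H,n \right)} = - 2 H$
$W{\left(T \right)} = 630 + T^{2} + T \sqrt{9 + T^{2}}$ ($W{\left(T \right)} = \left(T^{2} + \sqrt{T^{2} + \left(-3\right)^{2}} T\right) + 630 = \left(T^{2} + \sqrt{T^{2} + 9} T\right) + 630 = \left(T^{2} + \sqrt{9 + T^{2}} T\right) + 630 = \left(T^{2} + T \sqrt{9 + T^{2}}\right) + 630 = 630 + T^{2} + T \sqrt{9 + T^{2}}$)
$- W{\left(w{\left(7,10 \right)} \right)} = - (630 + \left(\left(-2\right) 7\right)^{2} + \left(-2\right) 7 \sqrt{9 + \left(\left(-2\right) 7\right)^{2}}) = - (630 + \left(-14\right)^{2} - 14 \sqrt{9 + \left(-14\right)^{2}}) = - (630 + 196 - 14 \sqrt{9 + 196}) = - (630 + 196 - 14 \sqrt{205}) = - (826 - 14 \sqrt{205}) = -826 + 14 \sqrt{205}$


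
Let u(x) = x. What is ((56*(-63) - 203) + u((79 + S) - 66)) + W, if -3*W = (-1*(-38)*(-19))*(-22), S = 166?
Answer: -26540/3 ≈ -8846.7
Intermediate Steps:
W = -15884/3 (W = --1*(-38)*(-19)*(-22)/3 = -38*(-19)*(-22)/3 = -(-722)*(-22)/3 = -⅓*15884 = -15884/3 ≈ -5294.7)
((56*(-63) - 203) + u((79 + S) - 66)) + W = ((56*(-63) - 203) + ((79 + 166) - 66)) - 15884/3 = ((-3528 - 203) + (245 - 66)) - 15884/3 = (-3731 + 179) - 15884/3 = -3552 - 15884/3 = -26540/3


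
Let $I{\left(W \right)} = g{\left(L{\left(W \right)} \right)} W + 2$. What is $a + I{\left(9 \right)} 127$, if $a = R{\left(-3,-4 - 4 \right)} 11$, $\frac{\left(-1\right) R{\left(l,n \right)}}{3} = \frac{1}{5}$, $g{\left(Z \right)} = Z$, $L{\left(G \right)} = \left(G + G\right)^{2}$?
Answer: $\frac{1852897}{5} \approx 3.7058 \cdot 10^{5}$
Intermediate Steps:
$L{\left(G \right)} = 4 G^{2}$ ($L{\left(G \right)} = \left(2 G\right)^{2} = 4 G^{2}$)
$R{\left(l,n \right)} = - \frac{3}{5}$
$a = - \frac{33}{5}$ ($a = \left(- \frac{3}{5}\right) 11 = - \frac{33}{5} \approx -6.6$)
$I{\left(W \right)} = 2 + 4 W^{3}$ ($I{\left(W \right)} = 4 W^{2} W + 2 = 4 W^{3} + 2 = 2 + 4 W^{3}$)
$a + I{\left(9 \right)} 127 = - \frac{33}{5} + \left(2 + 4 \cdot 9^{3}\right) 127 = - \frac{33}{5} + \left(2 + 4 \cdot 729\right) 127 = - \frac{33}{5} + \left(2 + 2916\right) 127 = - \frac{33}{5} + 2918 \cdot 127 = - \frac{33}{5} + 370586 = \frac{1852897}{5}$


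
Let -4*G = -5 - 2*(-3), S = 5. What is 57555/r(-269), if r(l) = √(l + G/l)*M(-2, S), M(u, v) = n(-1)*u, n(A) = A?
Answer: -19185*I*√1588983/13783 ≈ -1754.6*I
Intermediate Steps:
G = -¼ (G = -(-5 - 2*(-3))/4 = -(-5 + 6)/4 = -¼*1 = -¼ ≈ -0.25000)
M(u, v) = -u
r(l) = 2*√(l - 1/(4*l)) (r(l) = √(l - 1/(4*l))*(-1*(-2)) = √(l - 1/(4*l))*2 = 2*√(l - 1/(4*l)))
57555/r(-269) = 57555/(√(-1/(-269) + 4*(-269))) = 57555/(√(-1*(-1/269) - 1076)) = 57555/(√(1/269 - 1076)) = 57555/(√(-289443/269)) = 57555/((7*I*√1588983/269)) = 57555*(-I*√1588983/41349) = -19185*I*√1588983/13783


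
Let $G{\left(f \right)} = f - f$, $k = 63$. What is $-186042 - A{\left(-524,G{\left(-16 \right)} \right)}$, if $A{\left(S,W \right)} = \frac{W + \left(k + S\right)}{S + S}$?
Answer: $- \frac{194972477}{1048} \approx -1.8604 \cdot 10^{5}$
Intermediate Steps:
$G{\left(f \right)} = 0$
$A{\left(S,W \right)} = \frac{63 + S + W}{2 S}$ ($A{\left(S,W \right)} = \frac{W + \left(63 + S\right)}{S + S} = \frac{63 + S + W}{2 S}$)
$-186042 - A{\left(-524,G{\left(-16 \right)} \right)} = -186042 - \frac{63 - 524 + 0}{2 \left(-524\right)} = -186042 - \frac{1}{2} \left(- \frac{1}{524}\right) \left(-461\right) = -186042 - \frac{461}{1048} = - \frac{194972477}{1048}$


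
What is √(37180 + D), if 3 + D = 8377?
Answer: √45554 ≈ 213.43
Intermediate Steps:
D = 8374 (D = -3 + 8377 = 8374)
√(37180 + D) = √(37180 + 8374) = √45554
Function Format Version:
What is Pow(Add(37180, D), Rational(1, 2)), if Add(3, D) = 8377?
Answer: Pow(45554, Rational(1, 2)) ≈ 213.43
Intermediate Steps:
D = 8374 (D = Add(-3, 8377) = 8374)
Pow(Add(37180, D), Rational(1, 2)) = Pow(Add(37180, 8374), Rational(1, 2)) = Pow(45554, Rational(1, 2))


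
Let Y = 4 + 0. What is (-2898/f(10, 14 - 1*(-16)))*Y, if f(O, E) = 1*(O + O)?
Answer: -2898/5 ≈ -579.60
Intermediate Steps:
f(O, E) = 2*O (f(O, E) = 1*(2*O) = 2*O)
Y = 4
(-2898/f(10, 14 - 1*(-16)))*Y = -2898/(2*10)*4 = -2898/20*4 = -2898*1/20*4 = -1449/10*4 = -2898/5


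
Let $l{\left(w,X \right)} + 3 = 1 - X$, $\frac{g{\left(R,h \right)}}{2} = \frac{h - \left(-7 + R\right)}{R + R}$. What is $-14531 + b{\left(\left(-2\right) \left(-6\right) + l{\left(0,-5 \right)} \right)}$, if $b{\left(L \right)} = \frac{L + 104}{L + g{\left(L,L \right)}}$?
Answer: $- \frac{3369407}{232} \approx -14523.0$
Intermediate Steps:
$g{\left(R,h \right)} = \frac{7 + h - R}{R}$ ($g{\left(R,h \right)} = 2 \frac{h - \left(-7 + R\right)}{R + R} = 2 \frac{7 + h - R}{2 R} = \frac{7 + h - R}{R}$)
$l{\left(w,X \right)} = -2 - X$ ($l{\left(w,X \right)} = -3 - \left(-1 + X\right) = -2 - X$)
$b{\left(L \right)} = \frac{104 + L}{L + \frac{7}{L}}$ ($b{\left(L \right)} = \frac{L + 104}{L + \frac{7 + L - L}{L}} = \frac{104 + L}{L + \frac{1}{L} 7} = \frac{104 + L}{L + \frac{7}{L}}$)
$-14531 + b{\left(\left(-2\right) \left(-6\right) + l{\left(0,-5 \right)} \right)} = -14531 + \frac{\left(\left(-2\right) \left(-6\right) - -3\right) \left(104 - -15\right)}{7 + \left(\left(-2\right) \left(-6\right) - -3\right)^{2}} = -14531 + \frac{\left(12 + \left(-2 + 5\right)\right) \left(104 + \left(12 + \left(-2 + 5\right)\right)\right)}{7 + \left(12 + \left(-2 + 5\right)\right)^{2}} = -14531 + \frac{\left(12 + 3\right) \left(104 + \left(12 + 3\right)\right)}{7 + \left(12 + 3\right)^{2}} = -14531 + \frac{15 \left(104 + 15\right)}{7 + 15^{2}} = -14531 + 15 \frac{1}{7 + 225} \cdot 119 = -14531 + 15 \cdot \frac{1}{232} \cdot 119 = -14531 + \frac{1785}{232} = - \frac{3369407}{232}$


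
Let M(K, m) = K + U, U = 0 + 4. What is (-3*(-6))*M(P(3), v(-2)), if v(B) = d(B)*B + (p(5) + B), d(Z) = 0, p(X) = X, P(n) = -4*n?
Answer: -144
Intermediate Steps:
U = 4
v(B) = 5 + B (v(B) = 0*B + (5 + B) = 0 + (5 + B) = 5 + B)
M(K, m) = 4 + K (M(K, m) = K + 4 = 4 + K)
(-3*(-6))*M(P(3), v(-2)) = (-3*(-6))*(4 - 4*3) = 18*(4 - 12) = 18*(-8) = -144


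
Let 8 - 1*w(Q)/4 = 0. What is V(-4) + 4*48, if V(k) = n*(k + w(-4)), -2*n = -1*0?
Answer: 192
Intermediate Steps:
w(Q) = 32 (w(Q) = 32 - 4*0 = 32 + 0 = 32)
n = 0 (n = -(-1)*0/2 = -½*0 = 0)
V(k) = 0 (V(k) = 0*(k + 32) = 0*(32 + k) = 0)
V(-4) + 4*48 = 0 + 4*48 = 0 + 192 = 192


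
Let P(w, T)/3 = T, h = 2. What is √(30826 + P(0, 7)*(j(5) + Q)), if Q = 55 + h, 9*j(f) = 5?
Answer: 2*√72078/3 ≈ 178.98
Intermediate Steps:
j(f) = 5/9 (j(f) = (⅑)*5 = 5/9)
P(w, T) = 3*T
Q = 57 (Q = 55 + 2 = 57)
√(30826 + P(0, 7)*(j(5) + Q)) = √(30826 + (3*7)*(5/9 + 57)) = √(30826 + 21*(518/9)) = √(30826 + 3626/3) = √(96104/3) = 2*√72078/3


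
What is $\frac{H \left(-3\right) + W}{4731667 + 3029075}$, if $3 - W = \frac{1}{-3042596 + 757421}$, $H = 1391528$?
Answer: $- \frac{4769824068337}{8867326799925} \approx -0.53791$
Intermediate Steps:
$W = \frac{6855526}{2285175}$ ($W = 3 - \frac{1}{-3042596 + 757421} = 3 - \frac{1}{-2285175} = 3 - - \frac{1}{2285175} = 3 + \frac{1}{2285175} = \frac{6855526}{2285175} \approx 3.0$)
$\frac{H \left(-3\right) + W}{4731667 + 3029075} = \frac{1391528 \left(-3\right) + \frac{6855526}{2285175}}{4731667 + 3029075} = \frac{-4174584 + \frac{6855526}{2285175}}{7760742} = \left(- \frac{9539648136674}{2285175}\right) \frac{1}{7760742} = - \frac{4769824068337}{8867326799925}$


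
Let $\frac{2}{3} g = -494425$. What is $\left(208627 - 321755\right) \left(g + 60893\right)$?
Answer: $77011263796$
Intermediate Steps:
$g = - \frac{1483275}{2}$ ($g = \frac{3}{2} \left(-494425\right) = - \frac{1483275}{2} \approx -7.4164 \cdot 10^{5}$)
$\left(208627 - 321755\right) \left(g + 60893\right) = \left(208627 - 321755\right) \left(- \frac{1483275}{2} + 60893\right) = \left(-113128\right) \left(- \frac{1361489}{2}\right) = 77011263796$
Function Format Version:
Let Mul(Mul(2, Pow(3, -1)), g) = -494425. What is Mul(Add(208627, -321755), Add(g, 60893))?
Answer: 77011263796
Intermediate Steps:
g = Rational(-1483275, 2) (g = Mul(Rational(3, 2), -494425) = Rational(-1483275, 2) ≈ -7.4164e+5)
Mul(Add(208627, -321755), Add(g, 60893)) = Mul(Add(208627, -321755), Add(Rational(-1483275, 2), 60893)) = Mul(-113128, Rational(-1361489, 2)) = 77011263796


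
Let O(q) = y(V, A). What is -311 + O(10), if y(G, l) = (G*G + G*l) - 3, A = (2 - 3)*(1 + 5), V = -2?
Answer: -298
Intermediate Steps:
A = -6 (A = -1*6 = -6)
y(G, l) = -3 + G**2 + G*l (y(G, l) = (G**2 + G*l) - 3 = -3 + G**2 + G*l)
O(q) = 13 (O(q) = -3 + (-2)**2 - 2*(-6) = -3 + 4 + 12 = 13)
-311 + O(10) = -311 + 13 = -298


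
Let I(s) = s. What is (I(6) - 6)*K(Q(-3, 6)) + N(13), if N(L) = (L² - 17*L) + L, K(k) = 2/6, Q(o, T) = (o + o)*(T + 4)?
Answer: -39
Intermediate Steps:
Q(o, T) = 2*o*(4 + T) (Q(o, T) = (2*o)*(4 + T) = 2*o*(4 + T))
K(k) = ⅓ (K(k) = 2*(⅙) = ⅓)
N(L) = L² - 16*L
(I(6) - 6)*K(Q(-3, 6)) + N(13) = (6 - 6)*(⅓) + 13*(-16 + 13) = 0*(⅓) + 13*(-3) = 0 - 39 = -39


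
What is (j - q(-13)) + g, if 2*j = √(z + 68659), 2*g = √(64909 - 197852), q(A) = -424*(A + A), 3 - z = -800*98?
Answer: -11024 + 23*√278/2 + I*√132943/2 ≈ -10832.0 + 182.31*I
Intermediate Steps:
z = 78403 (z = 3 - (-800)*98 = 3 - 1*(-78400) = 3 + 78400 = 78403)
q(A) = -848*A
g = I*√132943/2 (g = √(64909 - 197852)/2 = √(-132943)/2 = (I*√132943)/2 = I*√132943/2 ≈ 182.31*I)
j = 23*√278/2 (j = √(78403 + 68659)/2 = √147062/2 = (23*√278)/2 = 23*√278/2 ≈ 191.74)
(j - q(-13)) + g = (23*√278/2 - (-848)*(-13)) + I*√132943/2 = (23*√278/2 - 1*11024) + I*√132943/2 = (23*√278/2 - 11024) + I*√132943/2 = (-11024 + 23*√278/2) + I*√132943/2 = -11024 + 23*√278/2 + I*√132943/2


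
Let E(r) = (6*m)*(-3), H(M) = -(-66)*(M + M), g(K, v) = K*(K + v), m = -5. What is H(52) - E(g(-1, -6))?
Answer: 6774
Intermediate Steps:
H(M) = 132*M (H(M) = -(-66)*2*M = -(-132)*M = 132*M)
E(r) = 90 (E(r) = (6*(-5))*(-3) = -30*(-3) = 90)
H(52) - E(g(-1, -6)) = 132*52 - 1*90 = 6864 - 90 = 6774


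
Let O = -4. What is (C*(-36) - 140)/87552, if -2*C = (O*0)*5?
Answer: -35/21888 ≈ -0.0015990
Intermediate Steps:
C = 0 (C = -(-4*0)*5/2 = -0*5 = -½*0 = 0)
(C*(-36) - 140)/87552 = (0*(-36) - 140)/87552 = (0 - 140)*(1/87552) = -140*1/87552 = -35/21888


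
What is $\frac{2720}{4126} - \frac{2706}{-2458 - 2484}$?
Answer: $\frac{6151799}{5097673} \approx 1.2068$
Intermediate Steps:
$\frac{2720}{4126} - \frac{2706}{-2458 - 2484} = 2720 \cdot \frac{1}{4126} - \frac{2706}{-2458 - 2484} = \frac{1360}{2063} - \frac{2706}{-4942} = \frac{1360}{2063} - - \frac{1353}{2471} = \frac{1360}{2063} + \frac{1353}{2471} = \frac{6151799}{5097673}$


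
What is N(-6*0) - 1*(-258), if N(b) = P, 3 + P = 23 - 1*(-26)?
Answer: 304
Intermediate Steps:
P = 46 (P = -3 + (23 - 1*(-26)) = -3 + (23 + 26) = -3 + 49 = 46)
N(b) = 46
N(-6*0) - 1*(-258) = 46 - 1*(-258) = 46 + 258 = 304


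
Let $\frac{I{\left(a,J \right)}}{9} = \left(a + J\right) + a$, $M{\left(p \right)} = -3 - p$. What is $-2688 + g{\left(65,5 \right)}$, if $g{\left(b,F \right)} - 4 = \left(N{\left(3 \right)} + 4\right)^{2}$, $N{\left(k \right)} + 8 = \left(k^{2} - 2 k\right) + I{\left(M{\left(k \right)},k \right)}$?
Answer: $4040$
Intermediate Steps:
$I{\left(a,J \right)} = 9 J + 18 a$ ($I{\left(a,J \right)} = 9 \left(\left(a + J\right) + a\right) = 9 \left(\left(J + a\right) + a\right) = 9 \left(J + 2 a\right) = 9 J + 18 a$)
$N{\left(k \right)} = -62 + k^{2} - 11 k$ ($N{\left(k \right)} = -8 + \left(\left(k^{2} - 2 k\right) + \left(9 k + 18 \left(-3 - k\right)\right)\right) = -8 + \left(\left(k^{2} - 2 k\right) + \left(9 k - \left(54 + 18 k\right)\right)\right) = -8 - \left(54 - k^{2} + 11 k\right) = -62 + k^{2} - 11 k$)
$g{\left(b,F \right)} = 6728$ ($g{\left(b,F \right)} = 4 + \left(\left(-62 + 3^{2} - 33\right) + 4\right)^{2} = 4 + \left(\left(-62 + 9 - 33\right) + 4\right)^{2} = 4 + \left(-86 + 4\right)^{2} = 4 + \left(-82\right)^{2} = 4 + 6724 = 6728$)
$-2688 + g{\left(65,5 \right)} = -2688 + 6728 = 4040$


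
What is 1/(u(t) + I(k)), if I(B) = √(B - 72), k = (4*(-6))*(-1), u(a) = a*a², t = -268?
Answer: -1203052/23157345835267 - I*√3/92629383341068 ≈ -5.1951e-8 - 1.8699e-14*I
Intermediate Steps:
u(a) = a³
k = 24 (k = -24*(-1) = 24)
I(B) = √(-72 + B)
1/(u(t) + I(k)) = 1/((-268)³ + √(-72 + 24)) = 1/(-19248832 + √(-48)) = 1/(-19248832 + 4*I*√3)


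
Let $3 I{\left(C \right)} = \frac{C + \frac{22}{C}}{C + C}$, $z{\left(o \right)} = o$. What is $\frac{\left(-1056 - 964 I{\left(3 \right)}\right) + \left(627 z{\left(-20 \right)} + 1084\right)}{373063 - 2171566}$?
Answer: $\frac{352766}{48559581} \approx 0.0072646$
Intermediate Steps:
$I{\left(C \right)} = \frac{C + \frac{22}{C}}{6 C}$ ($I{\left(C \right)} = \frac{\left(C + \frac{22}{C}\right) \frac{1}{C + C}}{3} = \frac{\left(C + \frac{22}{C}\right) \frac{1}{2 C}}{3} = \frac{\frac{1}{2} \frac{1}{C} \left(C + \frac{22}{C}\right)}{3} = \frac{C + \frac{22}{C}}{6 C}$)
$\frac{\left(-1056 - 964 I{\left(3 \right)}\right) + \left(627 z{\left(-20 \right)} + 1084\right)}{373063 - 2171566} = \frac{\left(-1056 - 964 \frac{22 + 3^{2}}{6 \cdot 9}\right) + \left(627 \left(-20\right) + 1084\right)}{373063 - 2171566} = \frac{\left(-1056 - 964 \cdot \frac{1}{6} \cdot \frac{1}{9} \left(22 + 9\right)\right) + \left(-12540 + 1084\right)}{-1798503} = \left(\left(-1056 - 964 \cdot \frac{1}{6} \cdot \frac{1}{9} \cdot 31\right) - 11456\right) \left(- \frac{1}{1798503}\right) = \left(\left(-1056 - \frac{14942}{27}\right) - 11456\right) \left(- \frac{1}{1798503}\right) = \left(- \frac{43454}{27} - 11456\right) \left(- \frac{1}{1798503}\right) = \left(- \frac{352766}{27}\right) \left(- \frac{1}{1798503}\right) = \frac{352766}{48559581}$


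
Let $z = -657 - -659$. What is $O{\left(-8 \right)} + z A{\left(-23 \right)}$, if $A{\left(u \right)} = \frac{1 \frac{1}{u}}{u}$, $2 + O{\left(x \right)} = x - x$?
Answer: $- \frac{1056}{529} \approx -1.9962$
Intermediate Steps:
$z = 2$ ($z = -657 + 659 = 2$)
$O{\left(x \right)} = -2$ ($O{\left(x \right)} = -2 + \left(x - x\right) = -2 + 0 = -2$)
$A{\left(u \right)} = \frac{1}{u^{2}}$ ($A{\left(u \right)} = \frac{1}{u u} = \frac{1}{u^{2}}$)
$O{\left(-8 \right)} + z A{\left(-23 \right)} = -2 + \frac{2}{529} = - \frac{1056}{529}$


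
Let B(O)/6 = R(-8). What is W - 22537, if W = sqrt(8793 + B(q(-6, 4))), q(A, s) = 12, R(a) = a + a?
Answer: -22537 + sqrt(8697) ≈ -22444.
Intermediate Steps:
R(a) = 2*a
B(O) = -96 (B(O) = 6*(2*(-8)) = 6*(-16) = -96)
W = sqrt(8697) (W = sqrt(8793 - 96) = sqrt(8697) ≈ 93.258)
W - 22537 = sqrt(8697) - 22537 = -22537 + sqrt(8697)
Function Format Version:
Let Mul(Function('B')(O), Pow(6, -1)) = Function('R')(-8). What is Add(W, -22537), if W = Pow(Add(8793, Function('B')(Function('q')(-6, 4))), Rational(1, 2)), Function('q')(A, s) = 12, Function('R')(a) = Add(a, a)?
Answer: Add(-22537, Pow(8697, Rational(1, 2))) ≈ -22444.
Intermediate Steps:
Function('R')(a) = Mul(2, a)
Function('B')(O) = -96 (Function('B')(O) = Mul(6, Mul(2, -8)) = Mul(6, -16) = -96)
W = Pow(8697, Rational(1, 2)) (W = Pow(Add(8793, -96), Rational(1, 2)) = Pow(8697, Rational(1, 2)) ≈ 93.258)
Add(W, -22537) = Add(Pow(8697, Rational(1, 2)), -22537) = Add(-22537, Pow(8697, Rational(1, 2)))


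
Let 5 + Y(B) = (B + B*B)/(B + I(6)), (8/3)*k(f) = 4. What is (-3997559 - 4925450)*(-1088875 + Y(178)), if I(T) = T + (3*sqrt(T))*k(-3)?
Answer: 655429984819467536/67469 + 2558744214822*sqrt(6)/67469 ≈ 9.7146e+12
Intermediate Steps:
k(f) = 3/2 (k(f) = (3/8)*4 = 3/2)
I(T) = T + 9*sqrt(T)/2 (I(T) = T + (3*sqrt(T))*(3/2) = T + 9*sqrt(T)/2)
Y(B) = -5 + (B + B**2)/(6 + B + 9*sqrt(6)/2) (Y(B) = -5 + (B + B*B)/(B + (6 + 9*sqrt(6)/2)) = -5 + (B + B**2)/(6 + B + 9*sqrt(6)/2))
(-3997559 - 4925450)*(-1088875 + Y(178)) = (-3997559 - 4925450)*(-1088875 + (-60 - 45*sqrt(6) - 8*178 + 2*178**2)/(12 + 2*178 + 9*sqrt(6))) = -8923009*(-1088875 + (-60 - 45*sqrt(6) - 1424 + 2*31684)/(12 + 356 + 9*sqrt(6))) = -8923009*(-1088875 + (-60 - 45*sqrt(6) - 1424 + 63368)/(368 + 9*sqrt(6))) = -8923009*(-1088875 + (61884 - 45*sqrt(6))/(368 + 9*sqrt(6))) = 9716041424875 - 8923009*(61884 - 45*sqrt(6))/(368 + 9*sqrt(6))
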